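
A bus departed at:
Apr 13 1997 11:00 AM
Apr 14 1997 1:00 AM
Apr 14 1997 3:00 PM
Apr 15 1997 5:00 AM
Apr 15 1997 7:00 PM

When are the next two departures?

The interval is a steady 14 hours (14, 14, 14, 14).
Apr 15 1997 7:00 PM + 14 h = Apr 16 1997 9:00 AM.
Apr 16 1997 9:00 AM + 14 h = Apr 16 1997 11:00 PM.

Apr 16 1997 9:00 AM, Apr 16 1997 11:00 PM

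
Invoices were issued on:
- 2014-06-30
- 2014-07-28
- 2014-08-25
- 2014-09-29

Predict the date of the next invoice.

All Mondays; the gaps (28, 28, 35) vary with month length.
This is the last Monday of each month.
October 2014 ends with Monday 2014-10-27.

2014-10-27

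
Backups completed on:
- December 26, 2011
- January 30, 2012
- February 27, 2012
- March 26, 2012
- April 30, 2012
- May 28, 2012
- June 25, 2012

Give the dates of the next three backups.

July 30, 2012; August 27, 2012; September 24, 2012

All Mondays; the gaps (35, 28, 28, 35, 28, 28) vary with month length.
This is the last Monday of each month.
Last Monday of July 2012: July 30, 2012.
Last Monday of August 2012: August 27, 2012.
Last Monday of September 2012: September 24, 2012.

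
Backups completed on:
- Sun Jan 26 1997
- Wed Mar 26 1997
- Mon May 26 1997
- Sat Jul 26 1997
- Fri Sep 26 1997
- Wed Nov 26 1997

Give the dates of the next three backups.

Each date is the 26th; the gaps (59, 61, 61, 62, 61) track the month lengths.
The rule is the 26th of every 2 months.
Next: January 1998 → Mon Jan 26 1998.
March 1998: Thu Mar 26 1998.
Next: May 1998 → Tue May 26 1998.

Mon Jan 26 1998, Thu Mar 26 1998, Tue May 26 1998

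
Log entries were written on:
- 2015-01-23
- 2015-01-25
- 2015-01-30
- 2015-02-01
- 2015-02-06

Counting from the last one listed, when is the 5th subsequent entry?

2015-02-22

Every event lands on a Friday or Sunday (gaps cycle 2, 5, 2, 5).
So the schedule is: every Friday and Sunday.
Next Sunday: 2015-02-08.
Next Friday: 2015-02-13.
Next Sunday: 2015-02-15.
The following Friday is 2015-02-20.
Next Sunday: 2015-02-22.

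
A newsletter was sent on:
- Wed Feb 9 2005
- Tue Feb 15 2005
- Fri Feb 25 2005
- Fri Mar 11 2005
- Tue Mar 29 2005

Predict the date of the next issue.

Wed Apr 20 2005

Gaps: 6, 10, 14, 18 days — each gap is 4 larger than the previous one.
Next gap: 22 days. Tue Mar 29 2005 + 22 days = Wed Apr 20 2005.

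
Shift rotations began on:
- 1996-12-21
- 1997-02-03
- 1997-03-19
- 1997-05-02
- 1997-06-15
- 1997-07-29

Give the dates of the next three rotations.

1997-09-11, 1997-10-25, 1997-12-08

Every event comes 44 days after the last (44, 44, 44, 44, 44).
1997-07-29 + 44 days = 1997-09-11.
1997-09-11 + 44 days = 1997-10-25.
1997-10-25 + 44 days = 1997-12-08.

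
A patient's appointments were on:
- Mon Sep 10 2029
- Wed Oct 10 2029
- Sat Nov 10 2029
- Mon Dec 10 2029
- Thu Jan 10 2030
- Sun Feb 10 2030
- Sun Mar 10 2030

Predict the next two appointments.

Gaps: 30, 31, 30, 31, 31, 28 days — not constant. Every event is on the 10th of the month.
Pattern: the 10th of each month.
April 2030: Wed Apr 10 2030.
Next: May 2030 → Fri May 10 2030.

Wed Apr 10 2030, Fri May 10 2030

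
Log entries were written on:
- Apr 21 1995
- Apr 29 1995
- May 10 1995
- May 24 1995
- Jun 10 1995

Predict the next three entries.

Jun 30 1995, Jul 23 1995, Aug 18 1995

The spacing grows by 3 each time: 8, 11, 14, 17 days.
Next gap: 20 days. Jun 10 1995 + 20 days = Jun 30 1995.
Next gap: 23 days. Jun 30 1995 + 23 days = Jul 23 1995.
Next gap: 26 days. Jul 23 1995 + 26 days = Aug 18 1995.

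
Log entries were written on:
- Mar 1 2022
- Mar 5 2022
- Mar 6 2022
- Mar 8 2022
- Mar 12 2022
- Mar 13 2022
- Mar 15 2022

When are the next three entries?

The gap pattern 4, 1, 2, 4, 1, 2 repeats every 3 events.
These are the Tuesdays, Saturdays and Sundays of each week.
Next Saturday: Mar 19 2022.
The following Sunday is Mar 20 2022.
Next Tuesday: Mar 22 2022.

Mar 19 2022, Mar 20 2022, Mar 22 2022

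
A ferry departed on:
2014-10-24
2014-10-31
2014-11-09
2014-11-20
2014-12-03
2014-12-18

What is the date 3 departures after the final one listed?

The spacing grows by 2 each time: 7, 9, 11, 13, 15 days.
Next gap: 17 days. 2014-12-18 + 17 days = 2015-01-04.
Next gap: 19 days. 2015-01-04 + 19 days = 2015-01-23.
Next gap: 21 days. 2015-01-23 + 21 days = 2015-02-13.

2015-02-13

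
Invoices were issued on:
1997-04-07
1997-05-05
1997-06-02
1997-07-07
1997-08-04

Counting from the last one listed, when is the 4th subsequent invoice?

1997-12-01

Gaps: 28, 28, 35, 28 days — a mix of 28 and 35. Every date is a Monday.
Each is the 1st Monday of its month.
1st Monday of September 1997: 1997-09-01.
1st Monday of October 1997: 1997-10-06.
1st Monday of November 1997: 1997-11-03.
December 1997 — 1st Monday is 1997-12-01.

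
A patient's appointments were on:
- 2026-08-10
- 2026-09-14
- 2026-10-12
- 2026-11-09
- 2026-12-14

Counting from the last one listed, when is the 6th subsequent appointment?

2027-06-14

Gaps: 35, 28, 28, 35 days — a mix of 28 and 35. Every date is a Monday.
Each is the 2nd Monday of its month.
January 2027 — 2nd Monday is 2027-01-11.
2nd Monday of February 2027: 2027-02-08.
2nd Monday of March 2027: 2027-03-08.
April 2027 — 2nd Monday is 2027-04-12.
2nd Monday of May 2027: 2027-05-10.
June 2027 — 2nd Monday is 2027-06-14.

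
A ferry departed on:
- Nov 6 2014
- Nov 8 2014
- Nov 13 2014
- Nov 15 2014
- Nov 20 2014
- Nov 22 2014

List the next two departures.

Every event lands on a Thursday or Saturday (gaps cycle 2, 5, 2, 5, 2).
So the schedule is: every Thursday and Saturday.
Next Thursday: Nov 27 2014.
The following Saturday is Nov 29 2014.

Nov 27 2014, Nov 29 2014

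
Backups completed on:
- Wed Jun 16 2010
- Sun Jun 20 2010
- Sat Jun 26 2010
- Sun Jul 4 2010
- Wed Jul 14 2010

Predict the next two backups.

Gaps: 4, 6, 8, 10 days — each gap is 2 larger than the previous one.
Next gap: 12 days. Wed Jul 14 2010 + 12 days = Mon Jul 26 2010.
Next gap: 14 days. Mon Jul 26 2010 + 14 days = Mon Aug 9 2010.

Mon Jul 26 2010, Mon Aug 9 2010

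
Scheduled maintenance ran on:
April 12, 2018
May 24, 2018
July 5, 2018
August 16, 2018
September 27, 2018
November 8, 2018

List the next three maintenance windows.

Gaps between consecutive events: 42, 42, 42, 42, 42 days — a constant 42-day interval.
November 8, 2018 + 42 days = December 20, 2018.
December 20, 2018 + 42 days = January 31, 2019.
January 31, 2019 + 42 days = March 14, 2019.

December 20, 2018; January 31, 2019; March 14, 2019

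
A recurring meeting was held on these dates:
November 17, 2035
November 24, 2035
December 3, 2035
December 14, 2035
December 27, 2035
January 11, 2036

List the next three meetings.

Intervals are 7, 9, 11, 13, 15 days — an arithmetic progression with common difference 2.
Next gap: 17 days. January 11, 2036 + 17 days = January 28, 2036.
Next gap: 19 days. January 28, 2036 + 19 days = February 16, 2036.
Next gap: 21 days. February 16, 2036 + 21 days = March 8, 2036.

January 28, 2036; February 16, 2036; March 8, 2036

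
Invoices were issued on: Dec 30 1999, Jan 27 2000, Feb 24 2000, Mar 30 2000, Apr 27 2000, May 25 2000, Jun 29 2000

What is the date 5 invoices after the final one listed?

Nov 30 2000

All Thursdays; the gaps (28, 28, 35, 28, 28, 35) vary with month length.
This is the last Thursday of each month.
Last Thursday of July 2000: Jul 27 2000.
Last Thursday of August 2000: Aug 31 2000.
September 2000 ends with Thursday Sep 28 2000.
Last Thursday of October 2000: Oct 26 2000.
November 2000 ends with Thursday Nov 30 2000.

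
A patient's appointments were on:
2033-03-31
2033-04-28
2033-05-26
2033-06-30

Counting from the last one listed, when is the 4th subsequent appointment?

2033-10-27

All Thursdays; the gaps (28, 28, 35) vary with month length.
This is the last Thursday of each month.
Last Thursday of July 2033: 2033-07-28.
Last Thursday of August 2033: 2033-08-25.
September 2033 ends with Thursday 2033-09-29.
October 2033 ends with Thursday 2033-10-27.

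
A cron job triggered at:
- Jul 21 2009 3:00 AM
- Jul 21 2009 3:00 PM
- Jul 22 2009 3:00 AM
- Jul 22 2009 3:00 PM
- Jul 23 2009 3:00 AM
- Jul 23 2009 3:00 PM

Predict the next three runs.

Gaps: 12, 12, 12, 12, 12 hours — each event is 12 hours after the previous one.
Jul 23 2009 3:00 PM + 12 h = Jul 24 2009 3:00 AM.
Jul 24 2009 3:00 AM + 12 h = Jul 24 2009 3:00 PM.
Jul 24 2009 3:00 PM + 12 h = Jul 25 2009 3:00 AM.

Jul 24 2009 3:00 AM, Jul 24 2009 3:00 PM, Jul 25 2009 3:00 AM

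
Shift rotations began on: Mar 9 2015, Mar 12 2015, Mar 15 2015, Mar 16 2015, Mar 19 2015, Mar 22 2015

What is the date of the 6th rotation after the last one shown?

Apr 5 2015

Every event lands on a Monday or Thursday or Sunday (gaps cycle 3, 3, 1, 3, 3).
So the schedule is: every Monday, Thursday and Sunday.
The following Monday is Mar 23 2015.
The following Thursday is Mar 26 2015.
The following Sunday is Mar 29 2015.
Next Monday: Mar 30 2015.
The following Thursday is Apr 2 2015.
Next Sunday: Apr 5 2015.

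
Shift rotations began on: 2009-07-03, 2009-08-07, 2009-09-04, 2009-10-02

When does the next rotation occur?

Gaps: 35, 28, 28 days — a mix of 28 and 35. Every date is a Friday.
Each is the 1st Friday of its month.
November 2009 — 1st Friday is 2009-11-06.

2009-11-06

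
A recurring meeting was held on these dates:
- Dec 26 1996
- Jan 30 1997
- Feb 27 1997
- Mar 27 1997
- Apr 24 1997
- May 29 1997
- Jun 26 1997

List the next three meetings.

Jul 31 1997, Aug 28 1997, Sep 25 1997

These are Thursdays with 35, 28, 28, 28, 35, 28-day gaps.
Each is the final Thursday of its month — Jan 30 1997 is past the 28th, so '4th Thursday' doesn't fit.
July 1997 ends with Thursday Jul 31 1997.
August 1997 ends with Thursday Aug 28 1997.
September 1997 ends with Thursday Sep 25 1997.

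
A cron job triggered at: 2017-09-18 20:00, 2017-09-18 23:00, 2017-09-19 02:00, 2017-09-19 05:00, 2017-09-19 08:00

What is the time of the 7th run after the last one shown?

Gaps: 3, 3, 3, 3 hours — each event is 3 hours after the previous one.
2017-09-19 08:00 + 3 h = 2017-09-19 11:00.
2017-09-19 11:00 + 3 h = 2017-09-19 14:00.
2017-09-19 14:00 + 3 h = 2017-09-19 17:00.
2017-09-19 17:00 + 3 h = 2017-09-19 20:00.
2017-09-19 20:00 + 3 h = 2017-09-19 23:00.
2017-09-19 23:00 + 3 h = 2017-09-20 02:00.
2017-09-20 02:00 + 3 h = 2017-09-20 05:00.

2017-09-20 05:00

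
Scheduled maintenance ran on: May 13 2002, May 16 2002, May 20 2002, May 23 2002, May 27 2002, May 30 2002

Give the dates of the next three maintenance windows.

Jun 3 2002, Jun 6 2002, Jun 10 2002

The gap pattern 3, 4, 3, 4, 3 repeats every 2 events.
These are the Mondays and Thursdays of each week.
The following Monday is Jun 3 2002.
Next Thursday: Jun 6 2002.
Next Monday: Jun 10 2002.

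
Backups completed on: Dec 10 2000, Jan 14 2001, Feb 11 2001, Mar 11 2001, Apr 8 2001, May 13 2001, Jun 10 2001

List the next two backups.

Jul 8 2001, Aug 12 2001

These are Sundays at 28- or 35-day spacing (35, 28, 28, 28, 35, 28).
The pattern: 2nd Sunday of the month.
July 2001 — 2nd Sunday is Jul 8 2001.
August 2001 — 2nd Sunday is Aug 12 2001.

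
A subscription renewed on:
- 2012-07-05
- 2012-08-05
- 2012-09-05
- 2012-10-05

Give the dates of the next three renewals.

Each date is the 5th; the gaps (31, 31, 30) track the month lengths.
The rule is the 5th of each month.
November 2012: 2012-11-05.
December 2012: 2012-12-05.
January 2013: 2013-01-05.

2012-11-05, 2012-12-05, 2013-01-05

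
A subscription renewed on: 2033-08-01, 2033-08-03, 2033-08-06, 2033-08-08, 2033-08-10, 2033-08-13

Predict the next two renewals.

The gap pattern 2, 3, 2, 2, 3 repeats every 3 events.
These are the Mondays, Wednesdays and Saturdays of each week.
Next Monday: 2033-08-15.
Next Wednesday: 2033-08-17.

2033-08-15, 2033-08-17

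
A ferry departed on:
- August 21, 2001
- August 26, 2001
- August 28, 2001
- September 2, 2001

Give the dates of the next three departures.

Gaps: 5, 2, 5 days — not constant, but cyclic with period 2.
The events fall on every Tuesday and Sunday.
The following Tuesday is September 4, 2001.
The following Sunday is September 9, 2001.
The following Tuesday is September 11, 2001.

September 4, 2001; September 9, 2001; September 11, 2001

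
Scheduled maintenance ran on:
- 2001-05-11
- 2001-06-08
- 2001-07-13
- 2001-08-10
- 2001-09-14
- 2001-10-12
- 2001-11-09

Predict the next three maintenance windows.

2001-12-14, 2002-01-11, 2002-02-08

Gaps: 28, 35, 28, 35, 28, 28 days — a mix of 28 and 35. Every date is a Friday.
Each is the 2nd Friday of its month.
2nd Friday of December 2001: 2001-12-14.
2nd Friday of January 2002: 2002-01-11.
2nd Friday of February 2002: 2002-02-08.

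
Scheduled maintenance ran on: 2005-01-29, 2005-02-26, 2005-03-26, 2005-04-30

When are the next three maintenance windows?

Every date is a Saturday; gaps 28, 28, 35 days.
Each is the last Saturday of its month (at least one falls on the 29th or later, ruling out '4th Saturday').
Last Saturday of May 2005: 2005-05-28.
June 2005 ends with Saturday 2005-06-25.
Last Saturday of July 2005: 2005-07-30.

2005-05-28, 2005-06-25, 2005-07-30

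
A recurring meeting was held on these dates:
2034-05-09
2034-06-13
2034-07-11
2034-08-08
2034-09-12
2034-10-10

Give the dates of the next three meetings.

Gaps: 35, 28, 28, 35, 28 days — a mix of 28 and 35. Every date is a Tuesday.
Each is the 2nd Tuesday of its month.
2nd Tuesday of November 2034: 2034-11-14.
December 2034 — 2nd Tuesday is 2034-12-12.
January 2035 — 2nd Tuesday is 2035-01-09.

2034-11-14, 2034-12-12, 2035-01-09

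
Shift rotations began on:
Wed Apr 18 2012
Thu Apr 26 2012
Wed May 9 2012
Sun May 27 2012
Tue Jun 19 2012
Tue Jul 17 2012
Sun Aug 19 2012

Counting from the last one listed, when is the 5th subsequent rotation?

The spacing grows by 5 each time: 8, 13, 18, 23, 28, 33 days.
Next gap: 38 days. Sun Aug 19 2012 + 38 days = Wed Sep 26 2012.
Next gap: 43 days. Wed Sep 26 2012 + 43 days = Thu Nov 8 2012.
Next gap: 48 days. Thu Nov 8 2012 + 48 days = Wed Dec 26 2012.
Next gap: 53 days. Wed Dec 26 2012 + 53 days = Sun Feb 17 2013.
Next gap: 58 days. Sun Feb 17 2013 + 58 days = Tue Apr 16 2013.

Tue Apr 16 2013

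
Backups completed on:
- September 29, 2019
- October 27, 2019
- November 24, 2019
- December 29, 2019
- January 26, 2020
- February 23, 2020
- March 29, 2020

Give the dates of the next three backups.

April 26, 2020; May 31, 2020; June 28, 2020

Every date is a Sunday; gaps 28, 28, 35, 28, 28, 35 days.
Each is the last Sunday of its month (at least one falls on the 29th or later, ruling out '4th Sunday').
April 2020 ends with Sunday April 26, 2020.
May 2020 ends with Sunday May 31, 2020.
June 2020 ends with Sunday June 28, 2020.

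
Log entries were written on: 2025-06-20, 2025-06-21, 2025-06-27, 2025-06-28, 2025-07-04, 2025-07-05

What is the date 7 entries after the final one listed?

The gap pattern 1, 6, 1, 6, 1 repeats every 2 events.
These are the Fridays and Saturdays of each week.
Next Friday: 2025-07-11.
Next Saturday: 2025-07-12.
Next Friday: 2025-07-18.
The following Saturday is 2025-07-19.
Next Friday: 2025-07-25.
The following Saturday is 2025-07-26.
The following Friday is 2025-08-01.

2025-08-01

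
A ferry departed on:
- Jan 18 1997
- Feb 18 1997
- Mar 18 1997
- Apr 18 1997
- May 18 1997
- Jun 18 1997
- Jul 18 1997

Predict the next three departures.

Aug 18 1997, Sep 18 1997, Oct 18 1997

Each date is the 18th; the gaps (31, 28, 31, 30, 31, 30) track the month lengths.
The rule is the 18th of each month.
Next: August 1997 → Aug 18 1997.
September 1997: Sep 18 1997.
October 1997: Oct 18 1997.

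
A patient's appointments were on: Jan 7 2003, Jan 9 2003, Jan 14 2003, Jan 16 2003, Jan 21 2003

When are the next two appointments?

Jan 23 2003, Jan 28 2003

Every event lands on a Tuesday or Thursday (gaps cycle 2, 5, 2, 5).
So the schedule is: every Tuesday and Thursday.
Next Thursday: Jan 23 2003.
Next Tuesday: Jan 28 2003.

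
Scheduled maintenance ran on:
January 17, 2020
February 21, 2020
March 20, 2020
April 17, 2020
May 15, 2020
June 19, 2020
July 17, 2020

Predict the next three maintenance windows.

August 21, 2020; September 18, 2020; October 16, 2020

All dates are Fridays, 35, 28, 28, 28, 35, 28 days apart.
Specifically, the 3rd Friday of each month.
August 2020 — 3rd Friday is August 21, 2020.
September 2020 — 3rd Friday is September 18, 2020.
October 2020 — 3rd Friday is October 16, 2020.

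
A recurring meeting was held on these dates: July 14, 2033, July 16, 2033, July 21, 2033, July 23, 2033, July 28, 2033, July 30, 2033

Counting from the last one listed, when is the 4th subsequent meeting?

The gap pattern 2, 5, 2, 5, 2 repeats every 2 events.
These are the Thursdays and Saturdays of each week.
Next Thursday: August 4, 2033.
Next Saturday: August 6, 2033.
The following Thursday is August 11, 2033.
Next Saturday: August 13, 2033.

August 13, 2033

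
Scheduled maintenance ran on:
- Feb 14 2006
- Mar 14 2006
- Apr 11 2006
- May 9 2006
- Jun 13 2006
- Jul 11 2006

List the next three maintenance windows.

Aug 8 2006, Sep 12 2006, Oct 10 2006

All dates are Tuesdays, 28, 28, 28, 35, 28 days apart.
Specifically, the 2nd Tuesday of each month.
2nd Tuesday of August 2006: Aug 8 2006.
September 2006 — 2nd Tuesday is Sep 12 2006.
October 2006 — 2nd Tuesday is Oct 10 2006.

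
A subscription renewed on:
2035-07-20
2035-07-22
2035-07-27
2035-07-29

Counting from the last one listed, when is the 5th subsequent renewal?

2035-08-17

The gap pattern 2, 5, 2 repeats every 2 events.
These are the Fridays and Sundays of each week.
The following Friday is 2035-08-03.
Next Sunday: 2035-08-05.
Next Friday: 2035-08-10.
The following Sunday is 2035-08-12.
Next Friday: 2035-08-17.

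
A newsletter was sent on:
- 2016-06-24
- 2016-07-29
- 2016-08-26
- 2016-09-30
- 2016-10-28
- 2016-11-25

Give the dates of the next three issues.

2016-12-30, 2017-01-27, 2017-02-24

These are Fridays with 35, 28, 35, 28, 28-day gaps.
Each is the final Friday of its month — 2016-07-29 is past the 28th, so '4th Friday' doesn't fit.
December 2016 ends with Friday 2016-12-30.
Last Friday of January 2017: 2017-01-27.
February 2017 ends with Friday 2017-02-24.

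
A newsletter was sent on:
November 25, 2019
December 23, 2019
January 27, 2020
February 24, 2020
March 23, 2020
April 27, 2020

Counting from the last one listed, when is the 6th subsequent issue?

Gaps: 28, 35, 28, 28, 35 days — a mix of 28 and 35. Every date is a Monday.
Each is the 4th Monday of its month.
4th Monday of May 2020: May 25, 2020.
June 2020 — 4th Monday is June 22, 2020.
4th Monday of July 2020: July 27, 2020.
4th Monday of August 2020: August 24, 2020.
September 2020 — 4th Monday is September 28, 2020.
October 2020 — 4th Monday is October 26, 2020.

October 26, 2020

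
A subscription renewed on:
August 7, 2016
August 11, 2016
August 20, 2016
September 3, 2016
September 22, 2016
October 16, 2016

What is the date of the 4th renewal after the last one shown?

March 11, 2017

Intervals are 4, 9, 14, 19, 24 days — an arithmetic progression with common difference 5.
Next gap: 29 days. October 16, 2016 + 29 days = November 14, 2016.
Next gap: 34 days. November 14, 2016 + 34 days = December 18, 2016.
Next gap: 39 days. December 18, 2016 + 39 days = January 26, 2017.
Next gap: 44 days. January 26, 2017 + 44 days = March 11, 2017.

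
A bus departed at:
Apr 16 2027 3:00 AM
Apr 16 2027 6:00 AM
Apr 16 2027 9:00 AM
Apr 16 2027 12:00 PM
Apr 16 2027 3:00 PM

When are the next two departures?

Apr 16 2027 6:00 PM, Apr 16 2027 9:00 PM

Gaps: 3, 3, 3, 3 hours — each event is 3 hours after the previous one.
Apr 16 2027 3:00 PM + 3 h = Apr 16 2027 6:00 PM.
Apr 16 2027 6:00 PM + 3 h = Apr 16 2027 9:00 PM.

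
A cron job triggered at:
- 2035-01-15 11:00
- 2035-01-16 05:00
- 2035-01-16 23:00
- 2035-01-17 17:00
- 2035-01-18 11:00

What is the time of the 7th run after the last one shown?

2035-01-23 17:00

The interval is a steady 18 hours (18, 18, 18, 18).
2035-01-18 11:00 + 18 h = 2035-01-19 05:00.
2035-01-19 05:00 + 18 h = 2035-01-19 23:00.
2035-01-19 23:00 + 18 h = 2035-01-20 17:00.
2035-01-20 17:00 + 18 h = 2035-01-21 11:00.
2035-01-21 11:00 + 18 h = 2035-01-22 05:00.
2035-01-22 05:00 + 18 h = 2035-01-22 23:00.
2035-01-22 23:00 + 18 h = 2035-01-23 17:00.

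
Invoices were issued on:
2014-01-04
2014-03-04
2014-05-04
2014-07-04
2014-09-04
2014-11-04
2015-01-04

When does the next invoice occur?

2015-03-04

Each date is the 4th; the gaps (59, 61, 61, 62, 61, 61) track the month lengths.
The rule is the 4th of every 2 months.
March 2015: 2015-03-04.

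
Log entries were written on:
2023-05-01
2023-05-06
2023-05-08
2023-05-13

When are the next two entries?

The gap pattern 5, 2, 5 repeats every 2 events.
These are the Mondays and Saturdays of each week.
The following Monday is 2023-05-15.
Next Saturday: 2023-05-20.

2023-05-15, 2023-05-20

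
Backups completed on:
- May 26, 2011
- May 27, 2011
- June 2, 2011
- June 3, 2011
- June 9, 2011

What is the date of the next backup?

June 10, 2011

Every event lands on a Thursday or Friday (gaps cycle 1, 6, 1, 6).
So the schedule is: every Thursday and Friday.
Next Friday: June 10, 2011.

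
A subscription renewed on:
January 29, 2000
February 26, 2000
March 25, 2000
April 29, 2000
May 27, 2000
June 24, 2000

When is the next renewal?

July 29, 2000

These are Saturdays with 28, 28, 35, 28, 28-day gaps.
Each is the final Saturday of its month — January 29, 2000 is past the 28th, so '4th Saturday' doesn't fit.
July 2000 ends with Saturday July 29, 2000.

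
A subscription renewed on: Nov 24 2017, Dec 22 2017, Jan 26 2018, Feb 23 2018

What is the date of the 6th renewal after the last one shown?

Aug 24 2018

All dates are Fridays, 28, 35, 28 days apart.
Specifically, the 4th Friday of each month.
March 2018 — 4th Friday is Mar 23 2018.
4th Friday of April 2018: Apr 27 2018.
4th Friday of May 2018: May 25 2018.
4th Friday of June 2018: Jun 22 2018.
4th Friday of July 2018: Jul 27 2018.
August 2018 — 4th Friday is Aug 24 2018.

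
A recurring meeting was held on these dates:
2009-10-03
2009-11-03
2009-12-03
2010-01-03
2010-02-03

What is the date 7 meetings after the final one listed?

2010-09-03

The day-of-month is always 3 (31, 30, 31, 31 days between events).
So this recurs on the 3rd of each month.
Next: March 2010 → 2010-03-03.
April 2010: 2010-04-03.
Next: May 2010 → 2010-05-03.
Next: June 2010 → 2010-06-03.
Next: July 2010 → 2010-07-03.
August 2010: 2010-08-03.
September 2010: 2010-09-03.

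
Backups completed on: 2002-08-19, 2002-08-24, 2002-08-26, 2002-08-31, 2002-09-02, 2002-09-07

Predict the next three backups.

Every event lands on a Monday or Saturday (gaps cycle 5, 2, 5, 2, 5).
So the schedule is: every Monday and Saturday.
Next Monday: 2002-09-09.
Next Saturday: 2002-09-14.
Next Monday: 2002-09-16.

2002-09-09, 2002-09-14, 2002-09-16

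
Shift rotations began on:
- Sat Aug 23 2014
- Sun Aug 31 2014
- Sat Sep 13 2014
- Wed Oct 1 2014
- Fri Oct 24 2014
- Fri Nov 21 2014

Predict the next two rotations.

Intervals are 8, 13, 18, 23, 28 days — an arithmetic progression with common difference 5.
Next gap: 33 days. Fri Nov 21 2014 + 33 days = Wed Dec 24 2014.
Next gap: 38 days. Wed Dec 24 2014 + 38 days = Sat Jan 31 2015.

Wed Dec 24 2014, Sat Jan 31 2015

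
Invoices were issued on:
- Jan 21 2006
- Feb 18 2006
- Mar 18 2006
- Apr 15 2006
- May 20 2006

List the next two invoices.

Jun 17 2006, Jul 15 2006

All dates are Saturdays, 28, 28, 28, 35 days apart.
Specifically, the 3rd Saturday of each month.
3rd Saturday of June 2006: Jun 17 2006.
3rd Saturday of July 2006: Jul 15 2006.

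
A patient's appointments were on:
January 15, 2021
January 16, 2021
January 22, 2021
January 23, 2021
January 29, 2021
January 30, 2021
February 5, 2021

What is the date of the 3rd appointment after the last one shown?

February 13, 2021

Every event lands on a Friday or Saturday (gaps cycle 1, 6, 1, 6, 1, 6).
So the schedule is: every Friday and Saturday.
Next Saturday: February 6, 2021.
The following Friday is February 12, 2021.
The following Saturday is February 13, 2021.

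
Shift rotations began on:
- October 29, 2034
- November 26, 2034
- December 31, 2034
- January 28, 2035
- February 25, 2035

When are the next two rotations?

March 25, 2035; April 29, 2035

Every date is a Sunday; gaps 28, 35, 28, 28 days.
Each is the last Sunday of its month (at least one falls on the 29th or later, ruling out '4th Sunday').
March 2035 ends with Sunday March 25, 2035.
April 2035 ends with Sunday April 29, 2035.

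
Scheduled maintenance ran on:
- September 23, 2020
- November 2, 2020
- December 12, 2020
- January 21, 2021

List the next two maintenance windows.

March 2, 2021; April 11, 2021

Every event comes 40 days after the last (40, 40, 40).
January 21, 2021 + 40 days = March 2, 2021.
March 2, 2021 + 40 days = April 11, 2021.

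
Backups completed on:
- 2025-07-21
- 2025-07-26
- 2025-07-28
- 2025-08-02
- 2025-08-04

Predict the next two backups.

2025-08-09, 2025-08-11

The gap pattern 5, 2, 5, 2 repeats every 2 events.
These are the Mondays and Saturdays of each week.
The following Saturday is 2025-08-09.
Next Monday: 2025-08-11.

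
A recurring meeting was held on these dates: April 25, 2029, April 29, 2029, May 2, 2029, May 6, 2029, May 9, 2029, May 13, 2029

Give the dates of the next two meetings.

Gaps: 4, 3, 4, 3, 4 days — not constant, but cyclic with period 2.
The events fall on every Wednesday and Sunday.
Next Wednesday: May 16, 2029.
Next Sunday: May 20, 2029.

May 16, 2029; May 20, 2029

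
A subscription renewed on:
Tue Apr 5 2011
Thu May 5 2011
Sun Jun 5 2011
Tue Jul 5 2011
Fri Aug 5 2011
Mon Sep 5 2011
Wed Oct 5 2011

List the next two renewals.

Sat Nov 5 2011, Mon Dec 5 2011

The day-of-month is always 5 (30, 31, 30, 31, 31, 30 days between events).
So this recurs on the 5th of each month.
Next: November 2011 → Sat Nov 5 2011.
Next: December 2011 → Mon Dec 5 2011.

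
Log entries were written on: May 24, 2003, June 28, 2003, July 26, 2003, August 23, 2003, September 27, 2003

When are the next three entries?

October 25, 2003; November 22, 2003; December 27, 2003

These are Saturdays at 28- or 35-day spacing (35, 28, 28, 35).
The pattern: 4th Saturday of the month.
4th Saturday of October 2003: October 25, 2003.
4th Saturday of November 2003: November 22, 2003.
4th Saturday of December 2003: December 27, 2003.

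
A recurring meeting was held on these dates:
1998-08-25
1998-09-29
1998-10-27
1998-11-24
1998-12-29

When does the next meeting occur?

These are Tuesdays with 35, 28, 28, 35-day gaps.
Each is the final Tuesday of its month — 1998-09-29 is past the 28th, so '4th Tuesday' doesn't fit.
January 1999 ends with Tuesday 1999-01-26.

1999-01-26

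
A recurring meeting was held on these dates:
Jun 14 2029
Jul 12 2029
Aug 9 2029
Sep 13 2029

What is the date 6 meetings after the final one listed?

Mar 14 2030

All dates are Thursdays, 28, 28, 35 days apart.
Specifically, the 2nd Thursday of each month.
October 2029 — 2nd Thursday is Oct 11 2029.
November 2029 — 2nd Thursday is Nov 8 2029.
2nd Thursday of December 2029: Dec 13 2029.
January 2030 — 2nd Thursday is Jan 10 2030.
February 2030 — 2nd Thursday is Feb 14 2030.
2nd Thursday of March 2030: Mar 14 2030.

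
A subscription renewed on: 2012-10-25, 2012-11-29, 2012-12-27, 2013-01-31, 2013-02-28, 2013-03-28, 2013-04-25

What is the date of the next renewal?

2013-05-30

Every date is a Thursday; gaps 35, 28, 35, 28, 28, 28 days.
Each is the last Thursday of its month (at least one falls on the 29th or later, ruling out '4th Thursday').
May 2013 ends with Thursday 2013-05-30.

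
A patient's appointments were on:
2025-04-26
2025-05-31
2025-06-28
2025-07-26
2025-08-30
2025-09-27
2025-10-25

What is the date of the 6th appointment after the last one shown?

2026-04-25

All Saturdays; the gaps (35, 28, 28, 35, 28, 28) vary with month length.
This is the last Saturday of each month.
November 2025 ends with Saturday 2025-11-29.
December 2025 ends with Saturday 2025-12-27.
January 2026 ends with Saturday 2026-01-31.
February 2026 ends with Saturday 2026-02-28.
March 2026 ends with Saturday 2026-03-28.
Last Saturday of April 2026: 2026-04-25.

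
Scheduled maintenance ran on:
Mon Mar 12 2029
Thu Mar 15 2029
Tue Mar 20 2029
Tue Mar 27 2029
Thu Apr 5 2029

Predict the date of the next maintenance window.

Mon Apr 16 2029

Intervals are 3, 5, 7, 9 days — an arithmetic progression with common difference 2.
Next gap: 11 days. Thu Apr 5 2029 + 11 days = Mon Apr 16 2029.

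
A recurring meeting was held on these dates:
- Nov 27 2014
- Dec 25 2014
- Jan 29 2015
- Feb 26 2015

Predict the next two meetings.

Mar 26 2015, Apr 30 2015

All Thursdays; the gaps (28, 35, 28) vary with month length.
This is the last Thursday of each month.
Last Thursday of March 2015: Mar 26 2015.
Last Thursday of April 2015: Apr 30 2015.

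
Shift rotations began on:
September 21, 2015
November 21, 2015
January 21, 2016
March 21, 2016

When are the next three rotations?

May 21, 2016; July 21, 2016; September 21, 2016

Gaps: 61, 61, 60 days — not constant. Every event is on the 21st of the month.
Pattern: the 21st of every 2 months.
Next: May 2016 → May 21, 2016.
July 2016: July 21, 2016.
Next: September 2016 → September 21, 2016.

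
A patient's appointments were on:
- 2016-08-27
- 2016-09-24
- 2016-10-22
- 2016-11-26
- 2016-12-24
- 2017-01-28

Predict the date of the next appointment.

2017-02-25

Gaps: 28, 28, 35, 28, 35 days — a mix of 28 and 35. Every date is a Saturday.
Each is the 4th Saturday of its month.
February 2017 — 4th Saturday is 2017-02-25.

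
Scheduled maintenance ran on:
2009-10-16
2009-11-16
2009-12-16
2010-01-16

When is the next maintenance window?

2010-02-16

The day-of-month is always 16 (31, 30, 31 days between events).
So this recurs on the 16th of each month.
Next: February 2010 → 2010-02-16.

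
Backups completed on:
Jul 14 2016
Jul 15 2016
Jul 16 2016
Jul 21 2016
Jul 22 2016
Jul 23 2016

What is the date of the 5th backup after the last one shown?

Gaps: 1, 1, 5, 1, 1 days — not constant, but cyclic with period 3.
The events fall on every Thursday, Friday and Saturday.
The following Thursday is Jul 28 2016.
The following Friday is Jul 29 2016.
Next Saturday: Jul 30 2016.
Next Thursday: Aug 4 2016.
The following Friday is Aug 5 2016.

Aug 5 2016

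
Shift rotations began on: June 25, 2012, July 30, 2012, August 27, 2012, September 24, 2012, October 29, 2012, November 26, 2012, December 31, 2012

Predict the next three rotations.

January 28, 2013; February 25, 2013; March 25, 2013

All Mondays; the gaps (35, 28, 28, 35, 28, 35) vary with month length.
This is the last Monday of each month.
Last Monday of January 2013: January 28, 2013.
February 2013 ends with Monday February 25, 2013.
Last Monday of March 2013: March 25, 2013.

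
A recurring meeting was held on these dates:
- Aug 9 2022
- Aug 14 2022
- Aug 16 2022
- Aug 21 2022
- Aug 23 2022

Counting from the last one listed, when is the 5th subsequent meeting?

Sep 11 2022

Every event lands on a Tuesday or Sunday (gaps cycle 5, 2, 5, 2).
So the schedule is: every Tuesday and Sunday.
Next Sunday: Aug 28 2022.
The following Tuesday is Aug 30 2022.
The following Sunday is Sep 4 2022.
The following Tuesday is Sep 6 2022.
Next Sunday: Sep 11 2022.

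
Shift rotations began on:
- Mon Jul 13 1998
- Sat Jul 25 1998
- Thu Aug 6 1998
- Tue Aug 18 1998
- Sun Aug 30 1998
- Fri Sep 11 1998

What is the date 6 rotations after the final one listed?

The spacing is 12, 12, 12, 12, 12 days — always 12 days.
Fri Sep 11 1998 + 12 days = Wed Sep 23 1998.
Wed Sep 23 1998 + 12 days = Mon Oct 5 1998.
Mon Oct 5 1998 + 12 days = Sat Oct 17 1998.
Sat Oct 17 1998 + 12 days = Thu Oct 29 1998.
Thu Oct 29 1998 + 12 days = Tue Nov 10 1998.
Tue Nov 10 1998 + 12 days = Sun Nov 22 1998.

Sun Nov 22 1998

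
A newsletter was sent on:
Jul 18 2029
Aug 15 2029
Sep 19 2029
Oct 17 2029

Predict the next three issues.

These are Wednesdays at 28- or 35-day spacing (28, 35, 28).
The pattern: 3rd Wednesday of the month.
3rd Wednesday of November 2029: Nov 21 2029.
December 2029 — 3rd Wednesday is Dec 19 2029.
January 2030 — 3rd Wednesday is Jan 16 2030.

Nov 21 2029, Dec 19 2029, Jan 16 2030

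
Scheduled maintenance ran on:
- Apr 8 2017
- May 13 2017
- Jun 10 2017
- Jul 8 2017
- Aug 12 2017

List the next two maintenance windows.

Sep 9 2017, Oct 14 2017

Gaps: 35, 28, 28, 35 days — a mix of 28 and 35. Every date is a Saturday.
Each is the 2nd Saturday of its month.
September 2017 — 2nd Saturday is Sep 9 2017.
2nd Saturday of October 2017: Oct 14 2017.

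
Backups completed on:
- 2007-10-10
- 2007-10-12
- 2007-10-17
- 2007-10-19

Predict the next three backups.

The gap pattern 2, 5, 2 repeats every 2 events.
These are the Wednesdays and Fridays of each week.
Next Wednesday: 2007-10-24.
The following Friday is 2007-10-26.
The following Wednesday is 2007-10-31.

2007-10-24, 2007-10-26, 2007-10-31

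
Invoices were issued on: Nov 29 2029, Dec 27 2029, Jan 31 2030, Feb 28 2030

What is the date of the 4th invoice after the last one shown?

Jun 27 2030

These are Thursdays with 28, 35, 28-day gaps.
Each is the final Thursday of its month — Nov 29 2029 is past the 28th, so '4th Thursday' doesn't fit.
Last Thursday of March 2030: Mar 28 2030.
Last Thursday of April 2030: Apr 25 2030.
Last Thursday of May 2030: May 30 2030.
Last Thursday of June 2030: Jun 27 2030.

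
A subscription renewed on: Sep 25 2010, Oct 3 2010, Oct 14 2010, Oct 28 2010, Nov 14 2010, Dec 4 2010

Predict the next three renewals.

The spacing grows by 3 each time: 8, 11, 14, 17, 20 days.
Next gap: 23 days. Dec 4 2010 + 23 days = Dec 27 2010.
Next gap: 26 days. Dec 27 2010 + 26 days = Jan 22 2011.
Next gap: 29 days. Jan 22 2011 + 29 days = Feb 20 2011.

Dec 27 2010, Jan 22 2011, Feb 20 2011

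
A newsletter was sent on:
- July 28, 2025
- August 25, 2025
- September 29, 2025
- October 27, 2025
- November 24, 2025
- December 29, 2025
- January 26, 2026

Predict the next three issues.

February 23, 2026; March 30, 2026; April 27, 2026

These are Mondays with 28, 35, 28, 28, 35, 28-day gaps.
Each is the final Monday of its month — September 29, 2025 is past the 28th, so '4th Monday' doesn't fit.
February 2026 ends with Monday February 23, 2026.
March 2026 ends with Monday March 30, 2026.
Last Monday of April 2026: April 27, 2026.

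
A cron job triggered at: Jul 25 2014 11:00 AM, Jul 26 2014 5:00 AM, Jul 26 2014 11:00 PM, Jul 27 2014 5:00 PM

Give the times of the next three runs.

Jul 28 2014 11:00 AM, Jul 29 2014 5:00 AM, Jul 29 2014 11:00 PM

The interval is a steady 18 hours (18, 18, 18).
Jul 27 2014 5:00 PM + 18 h = Jul 28 2014 11:00 AM.
Jul 28 2014 11:00 AM + 18 h = Jul 29 2014 5:00 AM.
Jul 29 2014 5:00 AM + 18 h = Jul 29 2014 11:00 PM.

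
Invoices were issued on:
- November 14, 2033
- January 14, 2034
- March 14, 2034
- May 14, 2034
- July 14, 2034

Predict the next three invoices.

The day-of-month is always 14 (61, 59, 61, 61 days between events).
So this recurs on the 14th of every 2 months.
Next: September 2034 → September 14, 2034.
November 2034: November 14, 2034.
January 2035: January 14, 2035.

September 14, 2034; November 14, 2034; January 14, 2035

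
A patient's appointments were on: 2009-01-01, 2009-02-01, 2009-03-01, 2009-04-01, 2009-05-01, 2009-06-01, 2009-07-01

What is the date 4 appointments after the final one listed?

The day-of-month is always 1 (31, 28, 31, 30, 31, 30 days between events).
So this recurs on the 1st of each month.
Next: August 2009 → 2009-08-01.
Next: September 2009 → 2009-09-01.
Next: October 2009 → 2009-10-01.
November 2009: 2009-11-01.

2009-11-01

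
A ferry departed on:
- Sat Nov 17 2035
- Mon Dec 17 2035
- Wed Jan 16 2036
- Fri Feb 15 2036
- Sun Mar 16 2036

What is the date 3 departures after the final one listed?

The spacing is 30, 30, 30, 30 days — always 30 days.
Sun Mar 16 2036 + 30 days = Tue Apr 15 2036.
Tue Apr 15 2036 + 30 days = Thu May 15 2036.
Thu May 15 2036 + 30 days = Sat Jun 14 2036.

Sat Jun 14 2036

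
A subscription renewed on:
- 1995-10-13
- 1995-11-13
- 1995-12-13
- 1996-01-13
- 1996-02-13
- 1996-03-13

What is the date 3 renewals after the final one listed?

1996-06-13

Gaps: 31, 30, 31, 31, 29 days — not constant. Every event is on the 13th of the month.
Pattern: the 13th of each month.
April 1996: 1996-04-13.
May 1996: 1996-05-13.
Next: June 1996 → 1996-06-13.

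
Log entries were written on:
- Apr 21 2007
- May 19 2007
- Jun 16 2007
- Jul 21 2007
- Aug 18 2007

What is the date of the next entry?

These are Saturdays at 28- or 35-day spacing (28, 28, 35, 28).
The pattern: 3rd Saturday of the month.
September 2007 — 3rd Saturday is Sep 15 2007.

Sep 15 2007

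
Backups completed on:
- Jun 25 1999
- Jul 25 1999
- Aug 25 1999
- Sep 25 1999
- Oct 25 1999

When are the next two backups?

Nov 25 1999, Dec 25 1999

Gaps: 30, 31, 31, 30 days — not constant. Every event is on the 25th of the month.
Pattern: the 25th of each month.
Next: November 1999 → Nov 25 1999.
Next: December 1999 → Dec 25 1999.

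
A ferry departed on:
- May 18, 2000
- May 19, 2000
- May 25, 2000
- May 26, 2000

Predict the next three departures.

Gaps: 1, 6, 1 days — not constant, but cyclic with period 2.
The events fall on every Thursday and Friday.
The following Thursday is June 1, 2000.
The following Friday is June 2, 2000.
Next Thursday: June 8, 2000.

June 1, 2000; June 2, 2000; June 8, 2000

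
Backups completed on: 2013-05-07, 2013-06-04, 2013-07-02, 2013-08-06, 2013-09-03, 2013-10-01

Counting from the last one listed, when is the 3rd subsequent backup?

These are Tuesdays at 28- or 35-day spacing (28, 28, 35, 28, 28).
The pattern: 1st Tuesday of the month.
1st Tuesday of November 2013: 2013-11-05.
1st Tuesday of December 2013: 2013-12-03.
1st Tuesday of January 2014: 2014-01-07.

2014-01-07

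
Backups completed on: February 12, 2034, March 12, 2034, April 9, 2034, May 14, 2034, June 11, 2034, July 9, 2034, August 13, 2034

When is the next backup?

All dates are Sundays, 28, 28, 35, 28, 28, 35 days apart.
Specifically, the 2nd Sunday of each month.
2nd Sunday of September 2034: September 10, 2034.

September 10, 2034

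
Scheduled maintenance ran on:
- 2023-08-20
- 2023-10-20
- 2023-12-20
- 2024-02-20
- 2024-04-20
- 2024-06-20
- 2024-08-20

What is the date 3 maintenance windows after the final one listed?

2025-02-20

Gaps: 61, 61, 62, 60, 61, 61 days — not constant. Every event is on the 20th of the month.
Pattern: the 20th of every 2 months.
October 2024: 2024-10-20.
December 2024: 2024-12-20.
Next: February 2025 → 2025-02-20.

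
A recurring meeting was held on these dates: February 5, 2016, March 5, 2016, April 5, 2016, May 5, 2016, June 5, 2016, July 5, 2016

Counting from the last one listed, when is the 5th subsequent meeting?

December 5, 2016

Gaps: 29, 31, 30, 31, 30 days — not constant. Every event is on the 5th of the month.
Pattern: the 5th of each month.
Next: August 2016 → August 5, 2016.
Next: September 2016 → September 5, 2016.
Next: October 2016 → October 5, 2016.
Next: November 2016 → November 5, 2016.
Next: December 2016 → December 5, 2016.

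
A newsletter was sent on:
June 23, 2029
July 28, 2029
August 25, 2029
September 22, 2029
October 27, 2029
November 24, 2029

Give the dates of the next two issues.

These are Saturdays at 28- or 35-day spacing (35, 28, 28, 35, 28).
The pattern: 4th Saturday of the month.
December 2029 — 4th Saturday is December 22, 2029.
4th Saturday of January 2030: January 26, 2030.

December 22, 2029; January 26, 2030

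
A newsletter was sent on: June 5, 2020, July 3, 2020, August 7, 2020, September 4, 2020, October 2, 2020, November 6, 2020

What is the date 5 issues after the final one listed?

All dates are Fridays, 28, 35, 28, 28, 35 days apart.
Specifically, the 1st Friday of each month.
December 2020 — 1st Friday is December 4, 2020.
January 2021 — 1st Friday is January 1, 2021.
1st Friday of February 2021: February 5, 2021.
March 2021 — 1st Friday is March 5, 2021.
April 2021 — 1st Friday is April 2, 2021.

April 2, 2021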